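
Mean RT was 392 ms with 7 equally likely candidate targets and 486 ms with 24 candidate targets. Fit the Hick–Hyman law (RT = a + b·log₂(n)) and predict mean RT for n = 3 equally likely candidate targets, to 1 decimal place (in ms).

Fit slope and intercept:
  b = (486 − 392) / (log₂ 24 − log₂ 7) = 94 / (4.5850 − 2.8074) = 52.880 ms/bit
  a = 392 − 52.880 × 2.8074 = 243.547 ms
Then RT(3) = 243.547 + 52.880 × log₂ 3 = 243.547 + 52.880 × 1.5850 ≈ 327.360 ms.

327.4 ms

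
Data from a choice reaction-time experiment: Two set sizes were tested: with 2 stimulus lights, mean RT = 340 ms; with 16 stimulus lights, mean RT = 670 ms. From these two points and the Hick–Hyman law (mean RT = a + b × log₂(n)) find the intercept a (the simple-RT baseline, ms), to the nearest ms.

b = (RT₂ − RT₁)/(log₂ n₂ − log₂ n₁) = (670 − 340)/(4 − 1) = 110 ms/bit.
Intercept: a = 340 − 110·log₂(2) = 230.000 ms.

230 ms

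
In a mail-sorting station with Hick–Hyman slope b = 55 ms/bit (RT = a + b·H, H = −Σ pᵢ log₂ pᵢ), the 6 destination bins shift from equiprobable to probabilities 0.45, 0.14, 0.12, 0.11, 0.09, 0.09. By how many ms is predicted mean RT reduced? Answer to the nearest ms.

Equiprobable entropy H₀ = log₂ 6 = 2.5850 bits.
Skewed entropy H = −Σ pᵢ log₂ pᵢ = 2.2582 bits.
ΔRT = b·(H₀ − H) = 55 × 0.3268 = 17.97 ms.

18 ms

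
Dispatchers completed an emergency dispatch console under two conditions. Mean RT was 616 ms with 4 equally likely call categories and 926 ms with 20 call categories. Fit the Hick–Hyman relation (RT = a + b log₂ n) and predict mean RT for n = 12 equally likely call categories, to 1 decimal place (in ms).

Solve the two-equation system in a and b:
  b = (926 − 616) / (log₂ 20 − log₂ 4) = 310 / (4.3219 − 2) = 133.510 ms/bit
  a = 616 − 133.510 × 2 = 348.981 ms
Then RT(12) = 348.981 + 133.510 × log₂ 12 = 348.981 + 133.510 × 3.5850 ≈ 827.608 ms.

827.6 ms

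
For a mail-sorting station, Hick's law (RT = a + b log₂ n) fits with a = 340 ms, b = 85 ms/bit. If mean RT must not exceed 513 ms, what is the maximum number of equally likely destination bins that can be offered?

Set 340 + 85·log₂ n ≤ 513 → log₂ n ≤ (513 − 340)/85 = 2.0353.
So n ≤ 2^2.0353 = 4.099; the largest integer n is 4.

4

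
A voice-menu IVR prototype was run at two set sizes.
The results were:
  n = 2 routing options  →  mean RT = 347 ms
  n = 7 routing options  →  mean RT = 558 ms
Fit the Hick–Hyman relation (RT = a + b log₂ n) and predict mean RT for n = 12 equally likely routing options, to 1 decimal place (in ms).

With log₂ n on the abscissa the relation is linear; from the two conditions:
  b = (558 − 347) / (log₂ 7 − log₂ 2) = 211 / (2.8074 − 1) = 116.745 ms/bit
  a = 347 − 116.745 × 1 = 230.255 ms
Then RT(12) = 230.255 + 116.745 × log₂ 12 = 230.255 + 116.745 × 3.5850 ≈ 648.782 ms.

648.8 ms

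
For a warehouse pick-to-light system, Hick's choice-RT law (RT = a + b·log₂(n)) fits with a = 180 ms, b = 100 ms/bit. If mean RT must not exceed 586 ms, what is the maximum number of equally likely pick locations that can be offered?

Information budget: (586 − 180)/100 = 4.0600 bits, so n ≤ 2^4.0600 = 16.679 → at most 16.

16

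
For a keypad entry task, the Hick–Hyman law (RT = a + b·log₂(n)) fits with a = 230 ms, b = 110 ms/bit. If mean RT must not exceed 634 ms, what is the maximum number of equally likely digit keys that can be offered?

Set 230 + 110·log₂ n ≤ 634 → log₂ n ≤ (634 − 230)/110 = 3.6727.
So n ≤ 2^3.6727 = 12.753; the largest integer n is 12.

12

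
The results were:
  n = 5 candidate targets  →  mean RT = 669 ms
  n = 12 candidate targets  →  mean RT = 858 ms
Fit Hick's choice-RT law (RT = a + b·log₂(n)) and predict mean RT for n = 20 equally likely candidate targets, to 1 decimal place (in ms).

968.3 ms

RT is linear in log₂ n, so two points fix the line:
  b = (858 − 669) / (log₂ 12 − log₂ 5) = 189 / (3.5850 − 2.3219) = 149.640 ms/bit
  a = 669 − 149.640 × 2.3219 = 321.548 ms
Then RT(20) = 321.548 + 149.640 × log₂ 20 = 321.548 + 149.640 × 4.3219 ≈ 968.279 ms.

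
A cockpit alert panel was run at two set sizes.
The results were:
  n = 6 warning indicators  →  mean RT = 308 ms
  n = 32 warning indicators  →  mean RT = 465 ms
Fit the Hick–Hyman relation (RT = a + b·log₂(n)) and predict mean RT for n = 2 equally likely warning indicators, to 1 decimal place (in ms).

Solve the two-equation system in a and b:
  b = (465 − 308) / (log₂ 32 − log₂ 6) = 157 / (5 − 2.5850) = 65.009 ms/bit
  a = 308 − 65.009 × 2.5850 = 139.953 ms
Then RT(2) = 139.953 + 65.009 × log₂ 2 = 139.953 + 65.009 × 1 ≈ 204.963 ms.

205.0 ms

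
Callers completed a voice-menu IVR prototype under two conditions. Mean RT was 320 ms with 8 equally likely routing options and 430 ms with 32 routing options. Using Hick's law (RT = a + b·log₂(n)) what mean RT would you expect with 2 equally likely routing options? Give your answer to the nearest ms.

Solve the two-equation system in a and b:
  b = (430 − 320) / (log₂ 32 − log₂ 8) = 110 / (5 − 3) = 55 ms/bit
  a = 320 − 55 × 3 = 155 ms
Then RT(2) = 155 + 55 × log₂ 2 = 155 + 55 × 1 ≈ 210.000 ms.

210 ms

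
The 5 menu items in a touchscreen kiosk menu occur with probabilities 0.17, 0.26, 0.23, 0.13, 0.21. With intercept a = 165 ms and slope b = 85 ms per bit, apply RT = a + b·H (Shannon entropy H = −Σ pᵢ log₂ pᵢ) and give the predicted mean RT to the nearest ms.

359 ms

H = 0.17·log₂(1/0.17) + 0.26·log₂(1/0.26) + 0.23·log₂(1/0.23) + 0.13·log₂(1/0.13) + 0.21·log₂(1/0.21) = 2.2830 bits.
RT = 165 + 85 × 2.2830 = 359.06 ms.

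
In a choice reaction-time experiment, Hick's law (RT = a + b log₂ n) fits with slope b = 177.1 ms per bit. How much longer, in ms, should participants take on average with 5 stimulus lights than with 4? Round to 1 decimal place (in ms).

57.0 ms

ΔRT = (a + b log₂ n₂) − (a + b log₂ n₁) = b·(log₂ n₂ − log₂ n₁).
log₂(5) − log₂(4) = 2.3219 − 2 = 0.3219.
ΔRT = 177.1 × 0.3219 = 57.013 ms.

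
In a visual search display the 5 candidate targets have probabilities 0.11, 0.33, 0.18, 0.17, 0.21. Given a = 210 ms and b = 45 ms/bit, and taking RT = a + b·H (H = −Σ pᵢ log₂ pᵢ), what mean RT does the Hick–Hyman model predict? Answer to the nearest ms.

310 ms

Entropy contributions −pᵢ log₂ pᵢ: 0.3503, 0.5278, 0.4453, 0.4346, 0.4728; sum H = 2.2308 bits.
RT = a + bH = 210 + 45·2.2308 = 310.39 ms.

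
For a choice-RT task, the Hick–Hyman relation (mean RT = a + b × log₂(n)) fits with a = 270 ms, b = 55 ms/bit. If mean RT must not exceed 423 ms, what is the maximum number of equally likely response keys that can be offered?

6

Information budget: (423 − 270)/55 = 2.7818 bits, so n ≤ 2^2.7818 = 6.877 → at most 6.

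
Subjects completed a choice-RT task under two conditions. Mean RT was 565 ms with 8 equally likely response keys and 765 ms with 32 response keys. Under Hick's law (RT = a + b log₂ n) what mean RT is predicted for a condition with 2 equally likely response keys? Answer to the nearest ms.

365 ms

Fit slope and intercept:
  b = (765 − 565) / (log₂ 32 − log₂ 8) = 200 / (5 − 3) = 100 ms/bit
  a = 565 − 100 × 3 = 265 ms
Then RT(2) = 265 + 100 × log₂ 2 = 265 + 100 × 1 ≈ 365.000 ms.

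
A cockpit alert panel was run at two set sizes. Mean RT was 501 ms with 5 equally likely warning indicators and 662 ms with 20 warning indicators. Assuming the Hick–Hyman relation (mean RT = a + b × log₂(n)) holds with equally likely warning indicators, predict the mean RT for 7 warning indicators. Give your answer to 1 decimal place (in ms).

540.1 ms

Solve the two-equation system in a and b:
  b = (662 − 501) / (log₂ 20 − log₂ 5) = 161 / (4.3219 − 2.3219) = 80.500 ms/bit
  a = 501 − 80.500 × 2.3219 = 314.085 ms
Then RT(7) = 314.085 + 80.500 × log₂ 7 = 314.085 + 80.500 × 2.8074 ≈ 540.077 ms.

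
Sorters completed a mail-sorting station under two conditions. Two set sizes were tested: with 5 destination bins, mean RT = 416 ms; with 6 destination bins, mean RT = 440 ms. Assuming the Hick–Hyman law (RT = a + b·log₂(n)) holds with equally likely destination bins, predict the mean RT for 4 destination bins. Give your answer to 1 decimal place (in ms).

RT is linear in log₂ n, so two points fix the line:
  b = (440 − 416) / (log₂ 6 − log₂ 5) = 24 / (2.5850 − 2.3219) = 91.243 ms/bit
  a = 416 − 91.243 × 2.3219 = 204.141 ms
Then RT(4) = 204.141 + 91.243 × log₂ 4 = 204.141 + 91.243 × 2 ≈ 386.626 ms.

386.6 ms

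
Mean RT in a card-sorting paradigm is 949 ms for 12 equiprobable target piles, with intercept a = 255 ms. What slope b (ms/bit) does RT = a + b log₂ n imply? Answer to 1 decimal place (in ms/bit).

193.6 ms/bit

b = (949 − 255) / log₂(12) = 694 / 3.5850 = 193.586 ms/bit.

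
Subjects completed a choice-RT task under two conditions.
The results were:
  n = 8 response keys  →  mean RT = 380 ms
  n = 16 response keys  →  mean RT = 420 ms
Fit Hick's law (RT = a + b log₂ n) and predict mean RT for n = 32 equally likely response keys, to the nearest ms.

Solve the two-equation system in a and b:
  b = (420 − 380) / (log₂ 16 − log₂ 8) = 40 / (4 − 3) = 40 ms/bit
  a = 380 − 40 × 3 = 260 ms
Then RT(32) = 260 + 40 × log₂ 32 = 260 + 40 × 5 ≈ 460.000 ms.

460 ms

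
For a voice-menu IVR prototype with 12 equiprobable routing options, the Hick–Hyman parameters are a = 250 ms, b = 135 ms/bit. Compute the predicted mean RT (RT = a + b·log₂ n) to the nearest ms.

log₂(12) = 3.5850 bits, so RT = 250 + 135 × 3.5850 ≈ 733.970 ms.

734 ms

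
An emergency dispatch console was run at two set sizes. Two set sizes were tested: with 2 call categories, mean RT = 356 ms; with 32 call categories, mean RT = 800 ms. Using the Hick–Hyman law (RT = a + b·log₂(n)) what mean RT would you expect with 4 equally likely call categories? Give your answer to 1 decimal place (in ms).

With log₂ n on the abscissa the relation is linear; from the two conditions:
  b = (800 − 356) / (log₂ 32 − log₂ 2) = 444 / (5 − 1) = 111.000 ms/bit
  a = 356 − 111.000 × 1 = 245.000 ms
Then RT(4) = 245.000 + 111.000 × log₂ 4 = 245.000 + 111.000 × 2 ≈ 467.000 ms.

467.0 ms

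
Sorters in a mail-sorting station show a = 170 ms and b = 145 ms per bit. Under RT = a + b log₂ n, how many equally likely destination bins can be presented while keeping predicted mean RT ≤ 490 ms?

Information budget: (490 − 170)/145 = 2.2069 bits, so n ≤ 2^2.2069 = 4.617 → at most 4.

4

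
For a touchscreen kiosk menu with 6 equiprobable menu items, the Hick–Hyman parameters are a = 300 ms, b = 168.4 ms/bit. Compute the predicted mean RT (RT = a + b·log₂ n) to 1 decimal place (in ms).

log₂(6) = 2.5850 bits, so RT = 300 + 168.4 × 2.5850 ≈ 735.308 ms.

735.3 ms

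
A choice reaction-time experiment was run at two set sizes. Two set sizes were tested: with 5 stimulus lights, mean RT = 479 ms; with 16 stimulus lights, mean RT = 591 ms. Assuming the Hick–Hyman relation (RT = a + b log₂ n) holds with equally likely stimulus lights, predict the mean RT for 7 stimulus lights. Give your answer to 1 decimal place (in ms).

511.4 ms

With log₂ n on the abscissa the relation is linear; from the two conditions:
  b = (591 − 479) / (log₂ 16 − log₂ 5) = 112 / (4 − 2.3219) = 66.743 ms/bit
  a = 479 − 66.743 × 2.3219 = 324.027 ms
Then RT(7) = 324.027 + 66.743 × log₂ 7 = 324.027 + 66.743 × 2.8074 ≈ 511.399 ms.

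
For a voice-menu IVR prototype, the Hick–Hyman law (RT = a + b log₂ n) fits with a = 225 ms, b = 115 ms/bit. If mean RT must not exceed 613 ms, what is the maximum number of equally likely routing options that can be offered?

Information budget: (613 − 225)/115 = 3.3739 bits, so n ≤ 2^3.3739 = 10.367 → at most 10.

10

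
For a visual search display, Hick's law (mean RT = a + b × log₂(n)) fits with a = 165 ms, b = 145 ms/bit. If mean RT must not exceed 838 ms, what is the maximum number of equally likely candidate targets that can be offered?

145·log₂ n ≤ 838 − 165 = 673, giving log₂ n ≤ 4.6414 and n ≤ 24.957. The largest whole number is 24.

24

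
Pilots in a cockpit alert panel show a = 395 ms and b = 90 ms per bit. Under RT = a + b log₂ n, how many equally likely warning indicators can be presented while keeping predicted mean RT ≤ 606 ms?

90·log₂ n ≤ 606 − 395 = 211, giving log₂ n ≤ 2.3444 and n ≤ 5.079. The largest whole number is 5.

5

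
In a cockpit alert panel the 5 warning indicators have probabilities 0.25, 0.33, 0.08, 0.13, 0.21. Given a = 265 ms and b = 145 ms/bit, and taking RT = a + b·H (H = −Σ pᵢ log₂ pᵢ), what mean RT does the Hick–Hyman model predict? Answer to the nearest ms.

580 ms

Entropy contributions −pᵢ log₂ pᵢ: 0.5000, 0.5278, 0.2915, 0.3826, 0.4728; sum H = 2.1748 bits.
RT = a + bH = 265 + 145·2.1748 = 580.35 ms.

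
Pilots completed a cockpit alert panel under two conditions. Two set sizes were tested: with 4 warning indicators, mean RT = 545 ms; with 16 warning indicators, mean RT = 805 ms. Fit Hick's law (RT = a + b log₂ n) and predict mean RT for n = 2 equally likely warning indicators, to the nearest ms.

Fit slope and intercept:
  b = (805 − 545) / (log₂ 16 − log₂ 4) = 260 / (4 − 2) = 130 ms/bit
  a = 545 − 130 × 2 = 285 ms
Then RT(2) = 285 + 130 × log₂ 2 = 285 + 130 × 1 ≈ 415.000 ms.

415 ms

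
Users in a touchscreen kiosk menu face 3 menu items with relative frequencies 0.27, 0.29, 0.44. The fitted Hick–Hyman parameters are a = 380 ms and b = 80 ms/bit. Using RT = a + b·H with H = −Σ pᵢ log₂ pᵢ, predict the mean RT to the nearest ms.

Entropy contributions −pᵢ log₂ pᵢ: 0.5100, 0.5179, 0.5211; sum H = 1.5491 bits.
RT = a + bH = 380 + 80·1.5491 = 503.93 ms.

504 ms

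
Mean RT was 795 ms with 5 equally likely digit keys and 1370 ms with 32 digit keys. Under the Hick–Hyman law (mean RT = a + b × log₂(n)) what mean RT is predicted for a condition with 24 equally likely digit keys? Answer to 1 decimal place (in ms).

RT is linear in log₂ n, so two points fix the line:
  b = (1370 − 795) / (log₂ 32 − log₂ 5) = 575 / (5 − 2.3219) = 214.707 ms/bit
  a = 795 − 214.707 × 2.3219 = 296.466 ms
Then RT(24) = 296.466 + 214.707 × log₂ 24 = 296.466 + 214.707 × 4.5850 ≈ 1280.889 ms.

1280.9 ms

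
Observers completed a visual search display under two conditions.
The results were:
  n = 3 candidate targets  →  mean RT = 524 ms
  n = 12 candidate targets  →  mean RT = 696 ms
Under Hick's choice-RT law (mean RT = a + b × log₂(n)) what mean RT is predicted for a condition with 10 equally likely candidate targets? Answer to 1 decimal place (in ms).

With log₂ n on the abscissa the relation is linear; from the two conditions:
  b = (696 − 524) / (log₂ 12 − log₂ 3) = 172 / (3.5850 − 1.5850) = 86.000 ms/bit
  a = 524 − 86.000 × 1.5850 = 387.693 ms
Then RT(10) = 387.693 + 86.000 × log₂ 10 = 387.693 + 86.000 × 3.3219 ≈ 673.379 ms.

673.4 ms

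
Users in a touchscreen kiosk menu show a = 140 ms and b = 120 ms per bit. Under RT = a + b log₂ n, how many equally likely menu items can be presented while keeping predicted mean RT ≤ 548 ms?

10

120·log₂ n ≤ 548 − 140 = 408, giving log₂ n ≤ 3.4000 and n ≤ 10.556. The largest whole number is 10.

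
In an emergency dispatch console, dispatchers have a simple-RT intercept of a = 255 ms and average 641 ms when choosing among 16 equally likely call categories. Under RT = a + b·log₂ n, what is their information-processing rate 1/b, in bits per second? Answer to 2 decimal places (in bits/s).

b = (641 − 255)/log₂ 16 = 386/4 = 96.500 ms per bit = 0.09650 s/bit; the reciprocal is 10.363 bits/s.

10.36 bits/s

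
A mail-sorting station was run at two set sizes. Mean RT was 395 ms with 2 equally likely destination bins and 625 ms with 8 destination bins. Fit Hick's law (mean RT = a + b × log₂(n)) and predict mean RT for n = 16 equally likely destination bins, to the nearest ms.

RT is linear in log₂ n, so two points fix the line:
  b = (625 − 395) / (log₂ 8 − log₂ 2) = 230 / (3 − 1) = 115 ms/bit
  a = 395 − 115 × 1 = 280 ms
Then RT(16) = 280 + 115 × log₂ 16 = 280 + 115 × 4 ≈ 740.000 ms.

740 ms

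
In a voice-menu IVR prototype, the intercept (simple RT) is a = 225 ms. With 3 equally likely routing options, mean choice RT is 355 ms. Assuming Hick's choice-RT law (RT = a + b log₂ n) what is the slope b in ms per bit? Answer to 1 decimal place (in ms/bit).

3 alternatives carry log₂ 3 = 1.5850 bits; the choice cost is 355 − 225 = 130 ms, so b = 130/1.5850 = 82.021 ms/bit.

82.0 ms/bit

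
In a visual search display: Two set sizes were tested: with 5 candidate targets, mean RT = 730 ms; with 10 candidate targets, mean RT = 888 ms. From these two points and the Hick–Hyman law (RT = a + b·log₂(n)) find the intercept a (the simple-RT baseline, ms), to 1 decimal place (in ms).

363.1 ms

The slope on a log₂ axis is (888 − 730) / (3.3219 − 2.3219) = 158.000 ms/bit.
Intercept: a = 730 − 158.000·log₂(5) = 363.135 ms.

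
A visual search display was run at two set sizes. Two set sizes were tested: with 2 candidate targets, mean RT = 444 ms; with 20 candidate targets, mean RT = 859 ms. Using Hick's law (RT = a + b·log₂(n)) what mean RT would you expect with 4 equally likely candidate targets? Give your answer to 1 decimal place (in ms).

Fit slope and intercept:
  b = (859 − 444) / (log₂ 20 − log₂ 2) = 415 / (4.3219 − 1) = 124.927 ms/bit
  a = 444 − 124.927 × 1 = 319.073 ms
Then RT(4) = 319.073 + 124.927 × log₂ 4 = 319.073 + 124.927 × 2 ≈ 568.927 ms.

568.9 ms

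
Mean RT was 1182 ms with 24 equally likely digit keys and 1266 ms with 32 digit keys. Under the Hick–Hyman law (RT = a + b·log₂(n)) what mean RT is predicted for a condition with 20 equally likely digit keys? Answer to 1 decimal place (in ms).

1128.8 ms

With log₂ n on the abscissa the relation is linear; from the two conditions:
  b = (1266 − 1182) / (log₂ 32 − log₂ 24) = 84 / (5 − 4.5850) = 202.391 ms/bit
  a = 1182 − 202.391 × 4.5850 = 254.043 ms
Then RT(20) = 254.043 + 202.391 × log₂ 20 = 254.043 + 202.391 × 4.3219 ≈ 1128.764 ms.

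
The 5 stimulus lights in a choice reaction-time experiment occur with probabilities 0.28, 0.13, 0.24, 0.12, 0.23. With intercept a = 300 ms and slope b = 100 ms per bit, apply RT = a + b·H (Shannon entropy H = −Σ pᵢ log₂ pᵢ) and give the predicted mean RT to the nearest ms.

525 ms

Entropy contributions −pᵢ log₂ pᵢ: 0.5142, 0.3826, 0.4941, 0.3671, 0.4877; sum H = 2.2457 bits.
RT = a + bH = 300 + 100·2.2457 = 524.57 ms.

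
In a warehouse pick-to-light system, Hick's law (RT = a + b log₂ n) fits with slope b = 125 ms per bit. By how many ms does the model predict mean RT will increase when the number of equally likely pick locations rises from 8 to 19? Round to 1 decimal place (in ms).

The intercept a cancels: ΔRT = b·(log₂ n₂ − log₂ n₁) = b·log₂(n₂/n₁).
log₂(19) − log₂(8) = 4.2479 − 3 = 1.2479.
ΔRT = 125 × 1.2479 = 155.991 ms.

156.0 ms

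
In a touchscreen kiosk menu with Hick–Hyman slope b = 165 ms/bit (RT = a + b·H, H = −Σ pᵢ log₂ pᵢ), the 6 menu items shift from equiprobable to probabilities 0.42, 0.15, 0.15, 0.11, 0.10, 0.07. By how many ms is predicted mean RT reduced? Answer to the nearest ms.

47 ms

Equiprobable entropy H₀ = log₂ 6 = 2.5850 bits.
Skewed entropy H = −Σ pᵢ log₂ pᵢ = 2.2978 bits.
ΔRT = b·(H₀ − H) = 165 × 0.2872 = 47.39 ms.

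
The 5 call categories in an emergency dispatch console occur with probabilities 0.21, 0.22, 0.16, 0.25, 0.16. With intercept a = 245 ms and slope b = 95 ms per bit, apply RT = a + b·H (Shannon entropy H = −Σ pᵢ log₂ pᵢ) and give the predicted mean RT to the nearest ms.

Entropy contributions −pᵢ log₂ pᵢ: 0.4728, 0.4806, 0.4230, 0.5000, 0.4230; sum H = 2.2994 bits.
RT = a + bH = 245 + 95·2.2994 = 463.45 ms.

463 ms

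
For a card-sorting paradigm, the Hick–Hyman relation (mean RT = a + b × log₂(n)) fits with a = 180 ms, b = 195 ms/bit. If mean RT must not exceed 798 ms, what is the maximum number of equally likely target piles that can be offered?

195·log₂ n ≤ 798 − 180 = 618, giving log₂ n ≤ 3.1692 and n ≤ 8.996. The largest whole number is 8.

8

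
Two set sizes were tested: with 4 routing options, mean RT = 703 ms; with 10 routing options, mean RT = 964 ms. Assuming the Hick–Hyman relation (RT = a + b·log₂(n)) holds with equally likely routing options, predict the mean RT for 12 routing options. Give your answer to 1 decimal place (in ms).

With log₂ n on the abscissa the relation is linear; from the two conditions:
  b = (964 − 703) / (log₂ 10 − log₂ 4) = 261 / (3.3219 − 2) = 197.439 ms/bit
  a = 703 − 197.439 × 2 = 308.122 ms
Then RT(12) = 308.122 + 197.439 × log₂ 12 = 308.122 + 197.439 × 3.5850 ≈ 1015.933 ms.

1015.9 ms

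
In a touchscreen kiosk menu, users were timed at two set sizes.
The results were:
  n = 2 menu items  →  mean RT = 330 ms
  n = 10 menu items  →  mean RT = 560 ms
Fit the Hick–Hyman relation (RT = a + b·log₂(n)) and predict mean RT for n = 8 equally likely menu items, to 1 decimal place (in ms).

528.1 ms

Fit slope and intercept:
  b = (560 − 330) / (log₂ 10 − log₂ 2) = 230 / (3.3219 − 1) = 99.056 ms/bit
  a = 330 − 99.056 × 1 = 230.944 ms
Then RT(8) = 230.944 + 99.056 × log₂ 8 = 230.944 + 99.056 × 3 ≈ 528.111 ms.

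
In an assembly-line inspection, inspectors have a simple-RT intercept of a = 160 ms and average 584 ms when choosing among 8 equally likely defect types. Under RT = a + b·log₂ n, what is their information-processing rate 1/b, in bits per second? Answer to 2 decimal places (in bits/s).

7.08 bits/s

Choice component = 584 − 160 = 424 ms over log₂(8) = 3 bits.
b = 424 / 3 = 141.333 ms/bit, so 1/b = 7.075 bits/s.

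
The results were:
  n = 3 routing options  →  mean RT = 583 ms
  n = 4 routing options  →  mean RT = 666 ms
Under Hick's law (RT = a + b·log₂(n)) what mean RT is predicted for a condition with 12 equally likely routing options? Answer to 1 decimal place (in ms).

983.0 ms

Solve the two-equation system in a and b:
  b = (666 − 583) / (log₂ 4 − log₂ 3) = 83 / (2 − 1.5850) = 199.982 ms/bit
  a = 583 − 199.982 × 1.5850 = 266.036 ms
Then RT(12) = 266.036 + 199.982 × log₂ 12 = 266.036 + 199.982 × 3.5850 ≈ 982.964 ms.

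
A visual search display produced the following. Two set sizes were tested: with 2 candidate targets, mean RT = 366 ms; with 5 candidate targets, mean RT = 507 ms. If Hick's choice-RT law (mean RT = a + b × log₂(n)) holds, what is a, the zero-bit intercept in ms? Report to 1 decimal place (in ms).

259.3 ms

Slope: b = (507 − 366) / (log₂ 5 − log₂ 2) = 141/1.3219 = 106.662 ms/bit.
a = RT₁ − b·log₂ n₁ = 366 − 106.662 × 1 = 259.338 ms.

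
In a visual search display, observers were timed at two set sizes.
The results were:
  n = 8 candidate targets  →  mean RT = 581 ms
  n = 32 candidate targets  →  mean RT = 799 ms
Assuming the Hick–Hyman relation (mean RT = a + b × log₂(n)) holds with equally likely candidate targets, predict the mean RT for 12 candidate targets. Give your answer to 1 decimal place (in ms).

RT is linear in log₂ n, so two points fix the line:
  b = (799 − 581) / (log₂ 32 − log₂ 8) = 218 / (5 − 3) = 109.000 ms/bit
  a = 581 − 109.000 × 3 = 254.000 ms
Then RT(12) = 254.000 + 109.000 × log₂ 12 = 254.000 + 109.000 × 3.5850 ≈ 644.761 ms.

644.8 ms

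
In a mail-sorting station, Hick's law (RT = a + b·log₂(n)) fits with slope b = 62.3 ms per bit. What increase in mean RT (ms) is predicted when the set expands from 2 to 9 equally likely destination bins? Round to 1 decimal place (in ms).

ΔRT = (a + b log₂ n₂) − (a + b log₂ n₁) = b·(log₂ n₂ − log₂ n₁).
log₂(9) − log₂(2) = 3.1699 − 1 = 2.1699.
ΔRT = 62.3 × 2.1699 = 135.186 ms.

135.2 ms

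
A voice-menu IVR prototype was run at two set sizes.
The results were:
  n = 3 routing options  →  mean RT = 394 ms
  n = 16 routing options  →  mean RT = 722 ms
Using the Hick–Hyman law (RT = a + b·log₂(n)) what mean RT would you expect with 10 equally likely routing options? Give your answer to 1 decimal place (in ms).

With log₂ n on the abscissa the relation is linear; from the two conditions:
  b = (722 − 394) / (log₂ 16 − log₂ 3) = 328 / (4 − 1.5850) = 135.816 ms/bit
  a = 394 − 135.816 × 1.5850 = 178.737 ms
Then RT(10) = 178.737 + 135.816 × log₂ 10 = 178.737 + 135.816 × 3.3219 ≈ 629.907 ms.

629.9 ms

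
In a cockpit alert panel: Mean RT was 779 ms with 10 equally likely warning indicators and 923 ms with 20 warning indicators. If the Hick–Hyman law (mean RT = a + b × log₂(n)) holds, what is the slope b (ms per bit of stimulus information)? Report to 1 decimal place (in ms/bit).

b = (RT₂ − RT₁)/(log₂ n₂ − log₂ n₁) = (923 − 779)/(4.3219 − 3.3219) = 144.000 ms/bit.

144.0 ms/bit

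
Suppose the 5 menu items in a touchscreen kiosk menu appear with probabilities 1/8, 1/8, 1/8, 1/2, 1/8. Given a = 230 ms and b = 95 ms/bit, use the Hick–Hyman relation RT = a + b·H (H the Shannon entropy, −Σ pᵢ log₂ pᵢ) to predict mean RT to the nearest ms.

420 ms

H = −Σ pᵢ log₂ pᵢ = 0.125·3 + 0.125·3 + 0.125·3 + 0.5·1 + 0.125·3 = 2.000 bits.
RT = 230 + 95 × 2.000 = 420.00 ms.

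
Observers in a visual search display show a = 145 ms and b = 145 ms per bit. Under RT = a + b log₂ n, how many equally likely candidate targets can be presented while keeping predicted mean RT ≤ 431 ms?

145·log₂ n ≤ 431 − 145 = 286, giving log₂ n ≤ 1.9724 and n ≤ 3.924. The largest whole number is 3.

3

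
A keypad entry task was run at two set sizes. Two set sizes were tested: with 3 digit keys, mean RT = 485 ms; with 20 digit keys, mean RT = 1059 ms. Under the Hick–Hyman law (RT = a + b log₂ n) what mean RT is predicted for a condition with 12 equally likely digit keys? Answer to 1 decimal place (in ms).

904.4 ms

Fit slope and intercept:
  b = (1059 − 485) / (log₂ 20 − log₂ 3) = 574 / (4.3219 − 1.5850) = 209.721 ms/bit
  a = 485 − 209.721 × 1.5850 = 152.600 ms
Then RT(12) = 152.600 + 209.721 × log₂ 12 = 152.600 + 209.721 × 3.5850 ≈ 904.443 ms.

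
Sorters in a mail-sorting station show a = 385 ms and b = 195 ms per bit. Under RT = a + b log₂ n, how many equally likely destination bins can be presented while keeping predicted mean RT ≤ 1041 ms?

Information budget: (1041 − 385)/195 = 3.3641 bits, so n ≤ 2^3.3641 = 10.297 → at most 10.

10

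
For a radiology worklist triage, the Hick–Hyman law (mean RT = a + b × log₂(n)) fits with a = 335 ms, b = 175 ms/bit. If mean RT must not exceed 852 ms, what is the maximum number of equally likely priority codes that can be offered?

Set 335 + 175·log₂ n ≤ 852 → log₂ n ≤ (852 − 335)/175 = 2.9543.
So n ≤ 2^2.9543 = 7.750; the largest integer n is 7.

7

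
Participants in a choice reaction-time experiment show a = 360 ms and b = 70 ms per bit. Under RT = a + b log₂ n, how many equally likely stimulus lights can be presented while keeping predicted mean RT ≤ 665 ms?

20

70·log₂ n ≤ 665 − 360 = 305, giving log₂ n ≤ 4.3571 and n ≤ 20.494. The largest whole number is 20.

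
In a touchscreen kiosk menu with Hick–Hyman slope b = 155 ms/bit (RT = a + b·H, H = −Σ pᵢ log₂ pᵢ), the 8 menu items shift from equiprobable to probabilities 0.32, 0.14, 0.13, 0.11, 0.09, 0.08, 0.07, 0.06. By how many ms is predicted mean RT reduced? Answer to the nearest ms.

Equiprobable entropy H₀ = log₂ 8 = 3.0000 bits.
Skewed entropy H = −Σ pᵢ log₂ pᵢ = 2.7723 bits.
ΔRT = b·(H₀ − H) = 155 × 0.2277 = 35.29 ms.

35 ms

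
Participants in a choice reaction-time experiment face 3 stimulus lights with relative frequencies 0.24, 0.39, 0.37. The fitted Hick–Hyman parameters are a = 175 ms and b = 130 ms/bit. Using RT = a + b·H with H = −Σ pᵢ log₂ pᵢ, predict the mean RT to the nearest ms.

377 ms

H = 0.24·log₂(1/0.24) + 0.39·log₂(1/0.39) + 0.37·log₂(1/0.37) = 1.5547 bits.
RT = 175 + 130 × 1.5547 = 377.11 ms.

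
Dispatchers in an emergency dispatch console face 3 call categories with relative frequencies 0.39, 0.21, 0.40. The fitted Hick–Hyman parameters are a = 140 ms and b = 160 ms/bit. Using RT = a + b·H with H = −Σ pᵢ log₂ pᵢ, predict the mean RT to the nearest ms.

H = 0.39·log₂(1/0.39) + 0.21·log₂(1/0.21) + 0.40·log₂(1/0.40) = 1.5314 bits.
RT = 140 + 160 × 1.5314 = 385.02 ms.

385 ms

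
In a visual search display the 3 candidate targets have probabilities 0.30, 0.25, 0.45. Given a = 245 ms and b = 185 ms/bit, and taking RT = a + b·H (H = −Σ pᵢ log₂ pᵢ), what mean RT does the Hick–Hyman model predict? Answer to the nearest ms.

530 ms

Entropy contributions −pᵢ log₂ pᵢ: 0.5211, 0.5000, 0.5184; sum H = 1.5395 bits.
RT = a + bH = 245 + 185·1.5395 = 529.81 ms.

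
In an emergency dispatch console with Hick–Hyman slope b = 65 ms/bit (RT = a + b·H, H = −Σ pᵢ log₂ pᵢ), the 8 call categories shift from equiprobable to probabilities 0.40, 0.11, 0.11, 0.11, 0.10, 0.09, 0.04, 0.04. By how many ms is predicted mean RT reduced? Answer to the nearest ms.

26 ms

Equiprobable entropy H₀ = log₂ 8 = 3.0000 bits.
Skewed entropy H = −Σ pᵢ log₂ pᵢ = 2.5960 bits.
ΔRT = b·(H₀ − H) = 65 × 0.4040 = 26.26 ms.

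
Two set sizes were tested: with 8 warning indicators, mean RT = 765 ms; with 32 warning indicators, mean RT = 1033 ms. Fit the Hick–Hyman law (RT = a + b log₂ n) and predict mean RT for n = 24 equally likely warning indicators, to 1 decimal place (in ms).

977.4 ms

Solve the two-equation system in a and b:
  b = (1033 − 765) / (log₂ 32 − log₂ 8) = 268 / (5 − 3) = 134.000 ms/bit
  a = 765 − 134.000 × 3 = 363.000 ms
Then RT(24) = 363.000 + 134.000 × log₂ 24 = 363.000 + 134.000 × 4.5850 ≈ 977.385 ms.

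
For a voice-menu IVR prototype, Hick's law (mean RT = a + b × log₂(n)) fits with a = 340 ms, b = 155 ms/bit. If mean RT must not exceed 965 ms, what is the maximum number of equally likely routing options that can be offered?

16

Information budget: (965 − 340)/155 = 4.0323 bits, so n ≤ 2^4.0323 = 16.362 → at most 16.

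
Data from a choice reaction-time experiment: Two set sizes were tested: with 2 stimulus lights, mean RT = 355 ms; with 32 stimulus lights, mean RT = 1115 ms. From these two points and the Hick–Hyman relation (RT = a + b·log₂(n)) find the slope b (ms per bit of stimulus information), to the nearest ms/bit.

190 ms/bit

b = (RT₂ − RT₁)/(log₂ n₂ − log₂ n₁) = (1115 − 355)/(5 − 1) = 190 ms/bit.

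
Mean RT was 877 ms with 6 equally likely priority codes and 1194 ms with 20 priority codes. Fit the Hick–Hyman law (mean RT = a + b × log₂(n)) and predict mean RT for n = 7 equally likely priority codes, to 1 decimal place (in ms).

With log₂ n on the abscissa the relation is linear; from the two conditions:
  b = (1194 − 877) / (log₂ 20 − log₂ 6) = 317 / (4.3219 − 2.5850) = 182.502 ms/bit
  a = 877 − 182.502 × 2.5850 = 405.239 ms
Then RT(7) = 405.239 + 182.502 × log₂ 7 = 405.239 + 182.502 × 2.8074 ≈ 917.587 ms.

917.6 ms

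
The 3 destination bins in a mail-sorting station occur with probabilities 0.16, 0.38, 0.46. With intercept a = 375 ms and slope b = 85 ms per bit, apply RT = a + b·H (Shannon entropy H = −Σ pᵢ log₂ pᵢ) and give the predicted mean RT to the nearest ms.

500 ms

H = 0.16·log₂(1/0.16) + 0.38·log₂(1/0.38) + 0.46·log₂(1/0.46) = 1.4688 bits.
RT = 375 + 85 × 1.4688 = 499.85 ms.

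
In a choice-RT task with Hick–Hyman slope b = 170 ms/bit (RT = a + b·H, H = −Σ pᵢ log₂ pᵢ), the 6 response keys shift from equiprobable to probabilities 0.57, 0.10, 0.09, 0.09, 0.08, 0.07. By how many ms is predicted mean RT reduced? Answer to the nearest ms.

Equiprobable entropy H₀ = log₂ 6 = 2.5850 bits.
Skewed entropy H = −Σ pᵢ log₂ pᵢ = 1.9798 bits.
ΔRT = b·(H₀ − H) = 170 × 0.6051 = 102.88 ms.

103 ms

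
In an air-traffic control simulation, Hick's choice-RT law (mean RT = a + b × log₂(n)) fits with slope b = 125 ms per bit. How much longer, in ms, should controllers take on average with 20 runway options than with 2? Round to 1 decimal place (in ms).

The intercept a cancels: ΔRT = b·(log₂ n₂ − log₂ n₁) = b·log₂(n₂/n₁).
log₂(20) − log₂(2) = 4.3219 − 1 = 3.3219.
ΔRT = 125 × 3.3219 = 415.241 ms.

415.2 ms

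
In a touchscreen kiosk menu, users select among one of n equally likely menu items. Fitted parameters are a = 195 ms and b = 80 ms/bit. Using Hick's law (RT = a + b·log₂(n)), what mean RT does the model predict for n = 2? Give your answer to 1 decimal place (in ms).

log₂(2) = 1 bits, so RT = 195 + 80 × 1 ≈ 275.000 ms.

275.0 ms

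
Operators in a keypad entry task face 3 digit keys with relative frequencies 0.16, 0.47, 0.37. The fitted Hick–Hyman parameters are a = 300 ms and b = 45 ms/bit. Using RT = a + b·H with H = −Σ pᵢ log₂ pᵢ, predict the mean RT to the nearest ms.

366 ms

H = 0.16·log₂(1/0.16) + 0.47·log₂(1/0.47) + 0.37·log₂(1/0.37) = 1.4657 bits.
RT = 300 + 45 × 1.4657 = 365.96 ms.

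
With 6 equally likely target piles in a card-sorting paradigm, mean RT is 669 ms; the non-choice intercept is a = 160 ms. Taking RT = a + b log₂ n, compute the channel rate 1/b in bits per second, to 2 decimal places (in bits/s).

Choice component = 669 − 160 = 509 ms over log₂(6) = 2.5850 bits.
b = 509 / 2.5850 = 196.908 ms/bit, so 1/b = 5.079 bits/s.

5.08 bits/s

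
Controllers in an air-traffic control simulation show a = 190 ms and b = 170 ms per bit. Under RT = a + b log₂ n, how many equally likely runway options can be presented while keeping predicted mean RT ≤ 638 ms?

Set 190 + 170·log₂ n ≤ 638 → log₂ n ≤ (638 − 190)/170 = 2.6353.
So n ≤ 2^2.6353 = 6.213; the largest integer n is 6.

6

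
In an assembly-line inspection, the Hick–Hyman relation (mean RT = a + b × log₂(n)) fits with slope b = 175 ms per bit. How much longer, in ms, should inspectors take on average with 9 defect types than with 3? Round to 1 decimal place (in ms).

Only the slope matters, since a is common to both: ΔRT = b·log₂(n₂/n₁).
log₂(9) − log₂(3) = 3.1699 − 1.5850 = 1.5850.
ΔRT = 175 × 1.5850 = 277.368 ms.

277.4 ms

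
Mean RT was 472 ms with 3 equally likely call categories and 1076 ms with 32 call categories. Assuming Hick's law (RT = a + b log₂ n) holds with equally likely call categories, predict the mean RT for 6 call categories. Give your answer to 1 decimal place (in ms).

Fit slope and intercept:
  b = (1076 − 472) / (log₂ 32 − log₂ 3) = 604 / (5 − 1.5850) = 176.865 ms/bit
  a = 472 − 176.865 × 1.5850 = 191.676 ms
Then RT(6) = 191.676 + 176.865 × log₂ 6 = 191.676 + 176.865 × 2.5850 ≈ 648.865 ms.

648.9 ms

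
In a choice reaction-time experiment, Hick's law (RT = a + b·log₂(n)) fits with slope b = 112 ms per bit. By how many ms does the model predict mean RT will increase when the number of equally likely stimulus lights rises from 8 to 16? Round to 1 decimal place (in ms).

112.0 ms

The intercept a cancels: ΔRT = b·(log₂ n₂ − log₂ n₁) = b·log₂(n₂/n₁).
log₂(16) − log₂(8) = log₂(16/8) = log₂(2) = 1.
ΔRT = 112 × 1.0000 = 112.000 ms.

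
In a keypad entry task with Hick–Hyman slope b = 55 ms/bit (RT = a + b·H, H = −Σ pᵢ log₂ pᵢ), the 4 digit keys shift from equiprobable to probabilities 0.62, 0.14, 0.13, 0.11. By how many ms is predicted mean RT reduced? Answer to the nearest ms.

Equiprobable entropy H₀ = log₂ 4 = 2.0000 bits.
Skewed entropy H = −Σ pᵢ log₂ pᵢ = 1.5576 bits.
ΔRT = b·(H₀ − H) = 55 × 0.4424 = 24.33 ms.

24 ms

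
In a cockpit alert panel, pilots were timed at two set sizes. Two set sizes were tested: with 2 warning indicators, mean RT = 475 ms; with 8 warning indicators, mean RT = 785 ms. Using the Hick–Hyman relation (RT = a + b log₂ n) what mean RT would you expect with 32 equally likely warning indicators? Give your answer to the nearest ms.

Fit slope and intercept:
  b = (785 − 475) / (log₂ 8 − log₂ 2) = 310 / (3 − 1) = 155 ms/bit
  a = 475 − 155 × 1 = 320 ms
Then RT(32) = 320 + 155 × log₂ 32 = 320 + 155 × 5 ≈ 1095.000 ms.

1095 ms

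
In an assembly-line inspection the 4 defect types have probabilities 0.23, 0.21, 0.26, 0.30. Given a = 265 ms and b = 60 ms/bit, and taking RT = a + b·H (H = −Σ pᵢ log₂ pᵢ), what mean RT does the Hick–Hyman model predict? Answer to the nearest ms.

384 ms

Entropy contributions −pᵢ log₂ pᵢ: 0.4877, 0.4728, 0.5053, 0.5211; sum H = 1.9869 bits.
RT = a + bH = 265 + 60·1.9869 = 384.21 ms.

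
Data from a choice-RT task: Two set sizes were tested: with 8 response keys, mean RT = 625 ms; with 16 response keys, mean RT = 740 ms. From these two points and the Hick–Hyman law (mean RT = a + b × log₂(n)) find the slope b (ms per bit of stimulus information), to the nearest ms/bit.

The slope on a log₂ axis is (740 − 625) / (4 − 3) = 115 ms/bit.

115 ms/bit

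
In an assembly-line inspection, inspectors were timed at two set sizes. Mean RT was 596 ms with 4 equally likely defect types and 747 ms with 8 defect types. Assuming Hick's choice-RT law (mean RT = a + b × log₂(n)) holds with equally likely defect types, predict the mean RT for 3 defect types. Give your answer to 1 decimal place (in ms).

533.3 ms

Fit slope and intercept:
  b = (747 − 596) / (log₂ 8 − log₂ 4) = 151 / (3 − 2) = 151.000 ms/bit
  a = 596 − 151.000 × 2 = 294.000 ms
Then RT(3) = 294.000 + 151.000 × log₂ 3 = 294.000 + 151.000 × 1.5850 ≈ 533.329 ms.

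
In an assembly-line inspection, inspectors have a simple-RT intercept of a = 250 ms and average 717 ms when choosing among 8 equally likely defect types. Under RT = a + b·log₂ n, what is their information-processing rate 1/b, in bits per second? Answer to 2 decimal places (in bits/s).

6.42 bits/s

Choice component = 717 − 250 = 467 ms over log₂(8) = 3 bits.
b = 467 / 3 = 155.667 ms/bit, so 1/b = 6.424 bits/s.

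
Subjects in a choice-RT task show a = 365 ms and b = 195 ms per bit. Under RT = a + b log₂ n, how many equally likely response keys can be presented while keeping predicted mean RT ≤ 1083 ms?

Information budget: (1083 − 365)/195 = 3.6821 bits, so n ≤ 2^3.6821 = 12.835 → at most 12.

12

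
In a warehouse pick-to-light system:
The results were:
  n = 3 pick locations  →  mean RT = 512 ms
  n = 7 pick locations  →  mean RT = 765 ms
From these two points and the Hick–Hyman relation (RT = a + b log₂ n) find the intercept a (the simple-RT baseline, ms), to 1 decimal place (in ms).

The slope on a log₂ axis is (765 − 512) / (2.8074 − 1.5850) = 206.971 ms/bit.
Intercept: a = 512 − 206.971·log₂(3) = 183.958 ms.

184.0 ms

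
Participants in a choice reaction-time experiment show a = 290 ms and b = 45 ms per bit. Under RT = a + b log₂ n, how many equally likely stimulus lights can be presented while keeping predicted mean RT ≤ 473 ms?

Set 290 + 45·log₂ n ≤ 473 → log₂ n ≤ (473 − 290)/45 = 4.0667.
So n ≤ 2^4.0667 = 16.757; the largest integer n is 16.

16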